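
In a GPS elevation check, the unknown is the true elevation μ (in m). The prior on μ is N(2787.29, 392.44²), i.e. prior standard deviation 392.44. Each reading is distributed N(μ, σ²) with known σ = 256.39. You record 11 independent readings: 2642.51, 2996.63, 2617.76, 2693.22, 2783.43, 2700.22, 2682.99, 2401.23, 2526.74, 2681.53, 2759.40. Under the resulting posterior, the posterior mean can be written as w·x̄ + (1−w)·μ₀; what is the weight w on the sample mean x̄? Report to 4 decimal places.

For Normal data with known variance σ², a Normal(μ₀, σ₀²) prior on μ is conjugate. Posterior precision = 1/σ₀² + n/σ²; posterior mean is the precision-weighted average of μ₀ and x̄.
σ₀² = 392.44² = 154009.1536, σ² = 256.39² = 65735.8321. Prior precision 1/σ₀² = 1/154009.1536; data precision n/σ² = 11/65735.8321.
w = (n/σ²)/(1/σ₀² + n/σ²) = n·σ₀²/(σ² + n·σ₀²) = 11·154009.1536/(65735.8321 + 11·154009.1536) = 1694100.6896/1759836.5217 = 0.9626.

0.9626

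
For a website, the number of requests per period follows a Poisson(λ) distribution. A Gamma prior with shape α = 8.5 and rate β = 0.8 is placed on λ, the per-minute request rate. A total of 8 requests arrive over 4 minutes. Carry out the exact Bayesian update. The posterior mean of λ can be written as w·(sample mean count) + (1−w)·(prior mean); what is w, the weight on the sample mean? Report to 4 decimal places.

0.8333

With a Gamma(shape α, rate β) prior, the Poisson likelihood is conjugate: the posterior is Gamma(α + ΣXᵢ, β + n).
Posterior mean = (α₀+S)/(β₀+n) = [n/(β₀+n)]·(S/n) + [β₀/(β₀+n)]·(α₀/β₀), so only n and β₀ enter the weight.
Weight on data w = n/(β₀+n) = 4/(0.8+4) = 4/4.8 = 0.8333.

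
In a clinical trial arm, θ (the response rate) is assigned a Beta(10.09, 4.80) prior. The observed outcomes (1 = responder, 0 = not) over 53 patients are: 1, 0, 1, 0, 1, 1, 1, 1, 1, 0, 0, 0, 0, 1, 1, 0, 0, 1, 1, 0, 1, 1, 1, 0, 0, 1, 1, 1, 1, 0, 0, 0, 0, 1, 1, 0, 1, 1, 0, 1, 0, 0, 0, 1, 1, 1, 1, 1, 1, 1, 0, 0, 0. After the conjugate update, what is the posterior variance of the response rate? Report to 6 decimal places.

The Beta prior is conjugate to a Binomial/Bernoulli likelihood; the update adds successes to α and failures to β.
Posterior: Beta(α+k, β+n−k) = Beta(10.09+30, 4.80+23) = Beta(40.09, 27.80).
Var = αβ/((α+β)²(α+β+1)) = 40.09·27.80/(67.89²·68.89) = 0.003510.

0.003510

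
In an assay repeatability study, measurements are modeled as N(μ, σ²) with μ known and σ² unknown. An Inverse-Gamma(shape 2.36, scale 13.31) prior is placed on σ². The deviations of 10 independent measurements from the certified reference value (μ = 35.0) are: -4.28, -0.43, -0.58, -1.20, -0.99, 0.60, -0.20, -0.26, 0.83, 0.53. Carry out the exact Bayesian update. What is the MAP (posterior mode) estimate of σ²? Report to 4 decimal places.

With known mean μ and an Inverse-Gamma(α, β) prior on σ², the Normal likelihood is conjugate: posterior is Inv-Gamma(α + n/2, β + Σ(xᵢ−μ)²/2).
Σ(xᵢ−μ)² = (-4.28)² + (-0.43)² + (-0.58)² + (-1.20)² + (-0.99)² + (0.60)² + (-0.20)² + (-0.26)² + (0.83)² + (0.53)² = 22.6972.
Posterior: Inv-Gamma(2.36 + 10/2, 13.31 + 22.6972/2) = Inv-Gamma(7.36, 24.65860).
Mode = β/(α+1) = 24.65860/8.36 = 2.9496.

2.9496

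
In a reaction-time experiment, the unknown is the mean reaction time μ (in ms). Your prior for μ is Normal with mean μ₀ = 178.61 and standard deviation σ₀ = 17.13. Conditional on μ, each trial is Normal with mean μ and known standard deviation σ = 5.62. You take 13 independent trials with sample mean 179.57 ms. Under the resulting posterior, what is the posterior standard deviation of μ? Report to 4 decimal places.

1.5523

For Normal data with known variance σ², a Normal(μ₀, σ₀²) prior on μ is conjugate. Posterior precision = 1/σ₀² + n/σ²; posterior mean is the precision-weighted average of μ₀ and x̄.
σ₀² = 17.13² = 293.4369, σ² = 5.62² = 31.5844; σ² + n·σ₀² = 31.5844 + 13·293.4369 = 3846.2641.
Posterior precision = 1/σ₀² + n/σ² = 1/293.4369 + 13/31.5844 = (σ² + n·σ₀²)/(σ₀²σ²) = 3846.2641/(293.4369·31.5844); posterior variance σₙ² = σ₀²σ²/(σ² + n·σ₀²) = 293.4369·31.5844/3846.2641 = 2.409618.
Posterior SD = √σₙ² = √(293.4369·31.5844/3846.2641) = 1.5523.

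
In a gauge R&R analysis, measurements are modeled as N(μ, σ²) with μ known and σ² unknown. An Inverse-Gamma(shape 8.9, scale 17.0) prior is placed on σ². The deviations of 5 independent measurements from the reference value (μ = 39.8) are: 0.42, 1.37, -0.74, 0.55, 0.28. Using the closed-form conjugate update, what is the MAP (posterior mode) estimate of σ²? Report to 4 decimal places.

With known mean μ and an Inverse-Gamma(α, β) prior on σ², the Normal likelihood is conjugate: posterior is Inv-Gamma(α + n/2, β + Σ(xᵢ−μ)²/2).
Σ(xᵢ−μ)² = (0.42)² + (1.37)² + (-0.74)² + (0.55)² + (0.28)² = 2.9818.
Posterior: Inv-Gamma(8.9 + 5/2, 17.0 + 2.9818/2) = Inv-Gamma(11.40, 18.49090).
Mode = β/(α+1) = 18.49090/12.40 = 1.4912.

1.4912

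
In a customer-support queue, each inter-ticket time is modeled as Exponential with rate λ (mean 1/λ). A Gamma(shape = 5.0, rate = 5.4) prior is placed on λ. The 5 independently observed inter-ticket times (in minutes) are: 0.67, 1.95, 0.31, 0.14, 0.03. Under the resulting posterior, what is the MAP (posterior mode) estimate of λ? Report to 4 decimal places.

1.0588

With a Gamma(shape α, rate β) prior on the exponential rate λ, the posterior after n observations with total T = Σxᵢ is Gamma(α+n, β+T).
Sum of observations T = 3.10 minutes; n = 5.
Posterior: Gamma(5.0+5, 5.4+3.10) = Gamma(10.0, 8.50).
Mode = (α−1)/β = 1.0588.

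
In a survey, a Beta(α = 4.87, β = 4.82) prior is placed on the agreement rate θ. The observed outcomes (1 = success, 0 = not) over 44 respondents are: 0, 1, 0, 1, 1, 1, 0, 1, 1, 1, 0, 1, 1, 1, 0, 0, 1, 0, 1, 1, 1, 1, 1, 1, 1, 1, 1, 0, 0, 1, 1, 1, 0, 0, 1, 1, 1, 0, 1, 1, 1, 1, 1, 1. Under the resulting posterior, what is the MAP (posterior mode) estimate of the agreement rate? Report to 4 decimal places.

The Beta prior is conjugate to a Binomial/Bernoulli likelihood; the update adds successes to α and failures to β.
Posterior: Beta(α+k, β+n−k) = Beta(4.87+32, 4.82+12) = Beta(36.87, 16.82).
Mode of Beta(a,b) for a,b>1 is (a−1)/(a+b−2) = 35.87/51.69 = 0.6939.

0.6939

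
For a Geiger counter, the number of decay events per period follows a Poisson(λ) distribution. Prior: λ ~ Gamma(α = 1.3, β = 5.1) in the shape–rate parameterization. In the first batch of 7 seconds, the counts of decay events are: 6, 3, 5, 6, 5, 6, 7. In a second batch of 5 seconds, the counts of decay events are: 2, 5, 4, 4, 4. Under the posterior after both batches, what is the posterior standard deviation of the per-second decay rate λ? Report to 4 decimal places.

0.4465

With a Gamma(shape α, rate β) prior, the Poisson likelihood is conjugate: the posterior is Gamma(α + ΣXᵢ, β + n).
Batch 1: sum of counts S = 38 over n = 7 seconds.
After batch 1: Gamma(α+S, β+n) = Gamma(1.3+38, 5.1+7) = Gamma(39.3, 12.1).
Batch 2: sum of counts S = 19 over n = 5 seconds.
After batch 2: Gamma(α+S, β+n) = Gamma(39.3+19, 12.1+5) = Gamma(58.3, 17.1).
SD = √α/β = √58.3/17.1 = 0.4465.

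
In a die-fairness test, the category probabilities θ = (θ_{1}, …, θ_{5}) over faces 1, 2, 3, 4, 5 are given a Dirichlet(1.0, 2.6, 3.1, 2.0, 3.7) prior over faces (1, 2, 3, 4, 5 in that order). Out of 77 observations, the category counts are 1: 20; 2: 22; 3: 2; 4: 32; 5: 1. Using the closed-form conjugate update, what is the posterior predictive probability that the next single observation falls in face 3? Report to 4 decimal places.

0.0570

The Dirichlet prior is conjugate to the Multinomial likelihood: each posterior αⱼ = prior αⱼ + observed count nⱼ.
Posterior concentration: (21.0, 24.6, 5.1, 34.0, 4.7), total = 89.4.
P(next = 3 | data) = α_{3}/Σα = 0.0570.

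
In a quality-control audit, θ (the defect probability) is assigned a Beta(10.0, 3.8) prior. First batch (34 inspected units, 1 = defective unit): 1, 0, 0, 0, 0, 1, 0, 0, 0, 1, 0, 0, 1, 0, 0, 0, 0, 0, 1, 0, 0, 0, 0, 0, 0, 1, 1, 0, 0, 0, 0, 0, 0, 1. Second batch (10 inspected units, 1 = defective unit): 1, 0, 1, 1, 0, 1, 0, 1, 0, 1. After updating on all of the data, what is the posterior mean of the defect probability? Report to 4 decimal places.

The Beta prior is conjugate to a Binomial/Bernoulli likelihood; the update adds successes to α and failures to β.
After batch 1: Beta(10.0+8, 3.8+26) = Beta(18.0, 29.8).
After batch 2: Beta(18.0+6, 29.8+4) = Beta(24.0, 33.8).
Posterior mean = α/(α+β) = 24.0/57.8 = 0.4152.

0.4152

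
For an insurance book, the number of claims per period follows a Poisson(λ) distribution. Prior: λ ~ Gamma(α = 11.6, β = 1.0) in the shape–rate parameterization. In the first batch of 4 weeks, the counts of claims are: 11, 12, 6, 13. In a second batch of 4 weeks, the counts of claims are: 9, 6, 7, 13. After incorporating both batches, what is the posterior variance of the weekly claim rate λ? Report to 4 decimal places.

With a Gamma(shape α, rate β) prior, the Poisson likelihood is conjugate: the posterior is Gamma(α + ΣXᵢ, β + n).
Batch 1: sum of counts S = 42 over n = 4 weeks.
After batch 1: Gamma(α+S, β+n) = Gamma(11.6+42, 1.0+4) = Gamma(53.6, 5.0).
Batch 2: sum of counts S = 35 over n = 4 weeks.
After batch 2: Gamma(α+S, β+n) = Gamma(53.6+35, 5.0+4) = Gamma(88.6, 9.0).
Var = α/β² = 88.6/9.0² = 1.0938.

1.0938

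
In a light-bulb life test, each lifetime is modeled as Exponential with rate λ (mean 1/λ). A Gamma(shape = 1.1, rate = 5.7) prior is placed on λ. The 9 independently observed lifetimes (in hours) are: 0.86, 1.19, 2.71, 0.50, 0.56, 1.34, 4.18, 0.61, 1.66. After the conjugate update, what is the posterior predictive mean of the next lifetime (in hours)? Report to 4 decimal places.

2.1220

With a Gamma(shape α, rate β) prior on the exponential rate λ, the posterior after n observations with total T = Σxᵢ is Gamma(α+n, β+T).
Sum of observations T = 13.61 hours; n = 9.
Posterior: Gamma(1.1+9, 5.7+13.61) = Gamma(10.1, 19.31).
The predictive distribution for the next observation is Lomax; its mean is β/(α−1) = 19.31/9.1 = 2.1220.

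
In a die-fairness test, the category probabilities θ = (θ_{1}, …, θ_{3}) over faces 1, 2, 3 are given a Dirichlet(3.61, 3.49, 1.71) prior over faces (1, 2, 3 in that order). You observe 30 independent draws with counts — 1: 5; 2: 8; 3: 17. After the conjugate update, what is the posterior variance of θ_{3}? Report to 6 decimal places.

The Dirichlet prior is conjugate to the Multinomial likelihood: each posterior αⱼ = prior αⱼ + observed count nⱼ.
Posterior concentration: (8.61, 11.49, 18.71), total = 38.81.
Var[θ_j] = α_j(Σα−α_j)/((Σα)²(Σα+1)) = 18.71·20.10/(38.81²·39.81) = 0.006272.

0.006272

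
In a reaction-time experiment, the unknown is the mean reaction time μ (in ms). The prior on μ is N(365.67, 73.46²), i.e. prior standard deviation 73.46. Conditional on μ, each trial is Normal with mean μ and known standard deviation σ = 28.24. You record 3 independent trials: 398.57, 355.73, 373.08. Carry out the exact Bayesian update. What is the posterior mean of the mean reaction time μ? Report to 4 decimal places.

375.3181

For Normal data with known variance σ², a Normal(μ₀, σ₀²) prior on μ is conjugate. Posterior precision = 1/σ₀² + n/σ²; posterior mean is the precision-weighted average of μ₀ and x̄.
Σxᵢ = 398.57 + 355.73 + 373.08 = 1127.38, so n·x̄ = 1127.38.
σ₀² = 73.46² = 5396.3716, σ² = 28.24² = 797.4976; σ² + n·σ₀² = 797.4976 + 3·5396.3716 = 16986.6124.
Posterior mean = (μ₀/σ₀² + n·x̄/σ²)/(1/σ₀² + n/σ²) = (σ²·μ₀ + σ₀²·n·x̄)/(σ² + n·σ₀²) = (797.4976·365.67 + 5396.3716·1127.38)/16986.6124 = 6375382.3618/16986.6124 = 375.3181.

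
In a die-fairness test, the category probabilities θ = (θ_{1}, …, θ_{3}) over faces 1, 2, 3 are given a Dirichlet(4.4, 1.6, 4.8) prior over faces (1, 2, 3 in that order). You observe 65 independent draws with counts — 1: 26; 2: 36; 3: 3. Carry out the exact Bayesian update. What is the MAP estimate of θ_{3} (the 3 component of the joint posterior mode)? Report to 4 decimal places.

0.0934

The Dirichlet prior is conjugate to the Multinomial likelihood: each posterior αⱼ = prior αⱼ + observed count nⱼ.
Posterior concentration: (30.4, 37.6, 7.8), total = 75.8.
Joint mode component: (α_{3}−1)/(Σα−K) = 6.8/72.8 = 0.0934.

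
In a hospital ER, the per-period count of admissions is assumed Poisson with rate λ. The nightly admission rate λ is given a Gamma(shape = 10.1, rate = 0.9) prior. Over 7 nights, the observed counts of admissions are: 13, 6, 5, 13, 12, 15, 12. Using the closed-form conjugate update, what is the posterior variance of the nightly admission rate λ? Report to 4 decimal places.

With a Gamma(shape α, rate β) prior, the Poisson likelihood is conjugate: the posterior is Gamma(α + ΣXᵢ, β + n).
Sum of counts S = 76 over n = 7 nights.
Posterior: Gamma(α+S, β+n) = Gamma(10.1+76, 0.9+7) = Gamma(86.1, 7.9).
Var = α/β² = 86.1/7.9² = 1.3796.

1.3796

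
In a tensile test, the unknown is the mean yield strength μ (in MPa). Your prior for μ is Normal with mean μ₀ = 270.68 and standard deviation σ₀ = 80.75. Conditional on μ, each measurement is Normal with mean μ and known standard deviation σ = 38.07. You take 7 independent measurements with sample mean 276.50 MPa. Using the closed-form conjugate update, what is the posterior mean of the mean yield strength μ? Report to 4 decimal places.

276.3209

For Normal data with known variance σ², a Normal(μ₀, σ₀²) prior on μ is conjugate. Posterior precision = 1/σ₀² + n/σ²; posterior mean is the precision-weighted average of μ₀ and x̄.
n·x̄ = 7·276.50 = 1935.5.
σ₀² = 80.75² = 6520.5625, σ² = 38.07² = 1449.3249; σ² + n·σ₀² = 1449.3249 + 7·6520.5625 = 47093.2624.
Posterior mean = (μ₀/σ₀² + n·x̄/σ²)/(1/σ₀² + n/σ²) = (σ²·μ₀ + σ₀²·n·x̄)/(σ² + n·σ₀²) = (1449.3249·270.68 + 6520.5625·1935.5)/47093.2624 = 13012851.982682/47093.2624 = 276.3209.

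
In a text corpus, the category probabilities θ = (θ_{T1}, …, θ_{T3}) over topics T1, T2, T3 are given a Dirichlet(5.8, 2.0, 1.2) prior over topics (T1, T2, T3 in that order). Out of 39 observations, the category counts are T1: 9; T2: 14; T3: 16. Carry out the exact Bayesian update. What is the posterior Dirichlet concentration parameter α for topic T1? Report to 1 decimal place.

14.8

The Dirichlet prior is conjugate to the Multinomial likelihood: each posterior αⱼ = prior αⱼ + observed count nⱼ.
Posterior concentration: (14.8, 16.0, 17.2), total = 48.0.
α_{T1} = 5.8 + 9 = 14.8.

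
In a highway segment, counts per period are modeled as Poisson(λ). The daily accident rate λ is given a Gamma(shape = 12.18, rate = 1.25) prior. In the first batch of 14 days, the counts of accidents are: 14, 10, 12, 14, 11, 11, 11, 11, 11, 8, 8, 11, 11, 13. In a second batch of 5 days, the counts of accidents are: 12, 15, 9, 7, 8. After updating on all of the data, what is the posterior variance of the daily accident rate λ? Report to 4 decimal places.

With a Gamma(shape α, rate β) prior, the Poisson likelihood is conjugate: the posterior is Gamma(α + ΣXᵢ, β + n).
Batch 1: sum of counts S = 156 over n = 14 days.
After batch 1: Gamma(α+S, β+n) = Gamma(12.18+156, 1.25+14) = Gamma(168.18, 15.25).
Batch 2: sum of counts S = 51 over n = 5 days.
After batch 2: Gamma(α+S, β+n) = Gamma(168.18+51, 15.25+5) = Gamma(219.18, 20.25).
Var = α/β² = 219.18/20.25² = 0.5345.

0.5345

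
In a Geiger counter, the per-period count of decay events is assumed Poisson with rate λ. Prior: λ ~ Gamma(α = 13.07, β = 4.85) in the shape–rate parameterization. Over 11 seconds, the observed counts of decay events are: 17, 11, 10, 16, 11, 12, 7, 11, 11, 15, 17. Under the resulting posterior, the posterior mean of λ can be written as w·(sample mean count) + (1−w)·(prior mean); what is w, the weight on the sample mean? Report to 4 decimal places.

0.6940

With a Gamma(shape α, rate β) prior, the Poisson likelihood is conjugate: the posterior is Gamma(α + ΣXᵢ, β + n).
Posterior mean = (α₀+S)/(β₀+n) = [n/(β₀+n)]·(S/n) + [β₀/(β₀+n)]·(α₀/β₀), so only n and β₀ enter the weight.
Weight on data w = n/(β₀+n) = 11/(4.85+11) = 11/15.85 = 0.6940.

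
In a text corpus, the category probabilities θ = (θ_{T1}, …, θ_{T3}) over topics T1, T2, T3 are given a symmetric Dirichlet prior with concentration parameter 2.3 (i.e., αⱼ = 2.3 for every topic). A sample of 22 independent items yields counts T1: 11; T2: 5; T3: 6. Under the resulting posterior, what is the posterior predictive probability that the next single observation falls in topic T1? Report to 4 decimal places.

The Dirichlet prior is conjugate to the Multinomial likelihood: each posterior αⱼ = prior αⱼ + observed count nⱼ.
Posterior concentration: (13.3, 7.3, 8.3), total = 28.9.
P(next = T1 | data) = α_{T1}/Σα = 0.4602.

0.4602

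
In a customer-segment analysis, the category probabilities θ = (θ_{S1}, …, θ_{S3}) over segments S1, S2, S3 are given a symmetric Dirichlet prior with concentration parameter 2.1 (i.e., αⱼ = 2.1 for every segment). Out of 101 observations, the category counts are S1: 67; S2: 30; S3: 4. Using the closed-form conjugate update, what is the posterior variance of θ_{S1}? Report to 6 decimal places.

0.002117

The Dirichlet prior is conjugate to the Multinomial likelihood: each posterior αⱼ = prior αⱼ + observed count nⱼ.
Posterior concentration: (69.1, 32.1, 6.1), total = 107.3.
Var[θ_j] = α_j(Σα−α_j)/((Σα)²(Σα+1)) = 69.1·38.2/(107.3²·108.3) = 0.002117.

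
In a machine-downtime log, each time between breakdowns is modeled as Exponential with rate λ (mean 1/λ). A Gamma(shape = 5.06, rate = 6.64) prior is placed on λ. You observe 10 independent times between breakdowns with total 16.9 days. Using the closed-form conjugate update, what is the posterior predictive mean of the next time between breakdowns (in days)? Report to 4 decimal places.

With a Gamma(shape α, rate β) prior on the exponential rate λ, the posterior after n observations with total T = Σxᵢ is Gamma(α+n, β+T).
Posterior: Gamma(5.06+10, 6.64+16.9) = Gamma(15.06, 23.54).
The predictive distribution for the next observation is Lomax; its mean is β/(α−1) = 23.54/14.06 = 1.6743.

1.6743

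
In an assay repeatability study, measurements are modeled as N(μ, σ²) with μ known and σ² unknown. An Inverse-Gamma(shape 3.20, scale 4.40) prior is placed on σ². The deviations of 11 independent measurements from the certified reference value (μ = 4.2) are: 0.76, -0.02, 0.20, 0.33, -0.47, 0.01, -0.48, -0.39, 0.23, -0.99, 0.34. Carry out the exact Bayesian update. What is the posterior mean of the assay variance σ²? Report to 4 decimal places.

0.7324

With known mean μ and an Inverse-Gamma(α, β) prior on σ², the Normal likelihood is conjugate: posterior is Inv-Gamma(α + n/2, β + Σ(xᵢ−μ)²/2).
Σ(xᵢ−μ)² = (0.76)² + (-0.02)² + (0.20)² + (0.33)² + (-0.47)² + (0.01)² + (-0.48)² + (-0.39)² + (0.23)² + (-0.99)² + (0.34)² = 2.4790.
Posterior: Inv-Gamma(3.20 + 11/2, 4.40 + 2.4790/2) = Inv-Gamma(8.70, 5.63950).
E[σ²|data] = β/(α−1) = 5.63950/7.70 = 0.7324.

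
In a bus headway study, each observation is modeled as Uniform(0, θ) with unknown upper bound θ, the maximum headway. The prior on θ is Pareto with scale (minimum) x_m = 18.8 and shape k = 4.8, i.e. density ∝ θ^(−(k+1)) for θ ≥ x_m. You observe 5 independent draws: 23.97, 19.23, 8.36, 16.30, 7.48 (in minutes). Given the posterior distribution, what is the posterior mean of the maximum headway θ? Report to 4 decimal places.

26.6939

A Pareto(scale x_m, shape k) prior on the upper bound θ of Uniform(0, θ) is conjugate: posterior is Pareto(max(x_m, max xᵢ), k + n).
Sample maximum = 23.97; prior scale x_m = 18.8 → posterior scale = max = 23.97.
Posterior shape = 4.8 + 5 = 9.8.
E[θ|data] = k·x_m/(k−1) = 9.8·23.97/8.8 = 26.6939.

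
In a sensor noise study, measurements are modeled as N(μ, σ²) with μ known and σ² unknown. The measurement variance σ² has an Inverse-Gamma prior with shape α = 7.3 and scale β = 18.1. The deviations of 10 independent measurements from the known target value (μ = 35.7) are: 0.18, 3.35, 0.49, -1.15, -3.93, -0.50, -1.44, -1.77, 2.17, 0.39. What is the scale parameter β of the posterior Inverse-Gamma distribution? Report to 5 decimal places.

With known mean μ and an Inverse-Gamma(α, β) prior on σ², the Normal likelihood is conjugate: posterior is Inv-Gamma(α + n/2, β + Σ(xᵢ−μ)²/2).
Σ(xᵢ−μ)² = (0.18)² + (3.35)² + (0.49)² + (-1.15)² + (-3.93)² + (-0.50)² + (-1.44)² + (-1.77)² + (2.17)² + (0.39)² = 38.5799.
Posterior: Inv-Gamma(7.3 + 10/2, 18.1 + 38.5799/2) = Inv-Gamma(12.30, 37.38995).
Posterior β = 37.38995.

37.38995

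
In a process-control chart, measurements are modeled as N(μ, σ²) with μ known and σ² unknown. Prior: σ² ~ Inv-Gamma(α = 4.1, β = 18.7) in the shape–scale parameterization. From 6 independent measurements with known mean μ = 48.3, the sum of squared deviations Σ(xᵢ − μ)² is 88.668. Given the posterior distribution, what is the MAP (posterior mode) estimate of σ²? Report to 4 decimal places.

7.7820

With known mean μ and an Inverse-Gamma(α, β) prior on σ², the Normal likelihood is conjugate: posterior is Inv-Gamma(α + n/2, β + Σ(xᵢ−μ)²/2).
Posterior: Inv-Gamma(4.1 + 6/2, 18.7 + 88.668/2) = Inv-Gamma(7.10, 63.0340).
Mode = β/(α+1) = 63.0340/8.10 = 7.7820.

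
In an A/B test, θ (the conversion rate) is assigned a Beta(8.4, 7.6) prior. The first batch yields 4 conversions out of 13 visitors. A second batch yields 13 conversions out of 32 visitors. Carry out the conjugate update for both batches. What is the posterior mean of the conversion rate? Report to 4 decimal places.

The Beta prior is conjugate to a Binomial/Bernoulli likelihood; the update adds successes to α and failures to β.
After batch 1: Beta(8.4+4, 7.6+9) = Beta(12.4, 16.6).
After batch 2: Beta(12.4+13, 16.6+19) = Beta(25.4, 35.6).
Posterior mean = α/(α+β) = 25.4/61.0 = 0.4164.

0.4164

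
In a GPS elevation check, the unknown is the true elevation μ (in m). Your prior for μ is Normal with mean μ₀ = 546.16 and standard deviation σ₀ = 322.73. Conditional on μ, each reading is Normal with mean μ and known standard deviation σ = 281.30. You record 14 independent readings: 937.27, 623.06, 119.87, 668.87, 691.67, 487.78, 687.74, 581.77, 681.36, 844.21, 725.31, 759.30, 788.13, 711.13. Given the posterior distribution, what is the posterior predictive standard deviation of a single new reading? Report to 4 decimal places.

For Normal data with known variance σ², a Normal(μ₀, σ₀²) prior on μ is conjugate. Posterior precision = 1/σ₀² + n/σ²; posterior mean is the precision-weighted average of μ₀ and x̄.
σ₀² = 322.73² = 104154.6529, σ² = 281.30² = 79129.69; σ² + n·σ₀² = 79129.69 + 14·104154.6529 = 1537294.8306.
Posterior precision = 1/σ₀² + n/σ² = 1/104154.6529 + 14/79129.69 = (σ² + n·σ₀²)/(σ₀²σ²) = 1537294.8306/(104154.6529·79129.69); posterior variance σₙ² = σ₀²σ²/(σ² + n·σ₀²) = 104154.6529·79129.69/1537294.8306 = 5361.187218.
Predictive variance for one new observation = σₙ² + σ² = 104154.6529·79129.69/1537294.8306 + 79129.69 = σ²·(σ₀² + 1537294.8306)/1537294.8306 = 79129.69·1641449.4835/1537294.8306 = 84490.877218; SD = √(79129.69·1641449.4835/1537294.8306) = 290.6731.

290.6731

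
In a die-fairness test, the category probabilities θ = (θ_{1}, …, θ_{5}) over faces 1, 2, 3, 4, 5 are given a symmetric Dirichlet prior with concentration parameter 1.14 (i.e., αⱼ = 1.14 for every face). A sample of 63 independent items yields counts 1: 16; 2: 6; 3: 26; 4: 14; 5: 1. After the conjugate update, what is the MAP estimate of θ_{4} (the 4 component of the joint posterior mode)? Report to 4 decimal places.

0.2220

The Dirichlet prior is conjugate to the Multinomial likelihood: each posterior αⱼ = prior αⱼ + observed count nⱼ.
Posterior concentration: (17.14, 7.14, 27.14, 15.14, 2.14), total = 68.70.
Joint mode component: (α_{4}−1)/(Σα−K) = 14.14/63.70 = 0.2220.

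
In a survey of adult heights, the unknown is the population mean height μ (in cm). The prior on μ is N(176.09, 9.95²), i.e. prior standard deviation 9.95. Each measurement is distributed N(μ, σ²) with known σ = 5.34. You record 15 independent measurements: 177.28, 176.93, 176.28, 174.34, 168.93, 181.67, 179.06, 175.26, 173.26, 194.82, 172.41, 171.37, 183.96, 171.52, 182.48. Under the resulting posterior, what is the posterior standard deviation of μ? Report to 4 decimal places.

For Normal data with known variance σ², a Normal(μ₀, σ₀²) prior on μ is conjugate. Posterior precision = 1/σ₀² + n/σ²; posterior mean is the precision-weighted average of μ₀ and x̄.
σ₀² = 9.95² = 99.0025, σ² = 5.34² = 28.5156; σ² + n·σ₀² = 28.5156 + 15·99.0025 = 1513.5531.
Posterior precision = 1/σ₀² + n/σ² = 1/99.0025 + 15/28.5156 = (σ² + n·σ₀²)/(σ₀²σ²) = 1513.5531/(99.0025·28.5156); posterior variance σₙ² = σ₀²σ²/(σ² + n·σ₀²) = 99.0025·28.5156/1513.5531 = 1.865224.
Posterior SD = √σₙ² = √(99.0025·28.5156/1513.5531) = 1.3657.

1.3657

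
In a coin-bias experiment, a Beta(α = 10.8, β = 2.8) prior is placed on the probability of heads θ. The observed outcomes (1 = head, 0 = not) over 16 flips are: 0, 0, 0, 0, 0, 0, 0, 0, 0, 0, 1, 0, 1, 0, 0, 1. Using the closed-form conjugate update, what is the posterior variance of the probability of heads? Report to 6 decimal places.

The Beta prior is conjugate to a Binomial/Bernoulli likelihood; the update adds successes to α and failures to β.
Posterior: Beta(α+k, β+n−k) = Beta(10.8+3, 2.8+13) = Beta(13.8, 15.8).
Var = αβ/((α+β)²(α+β+1)) = 13.8·15.8/(29.6²·30.6) = 0.008133.

0.008133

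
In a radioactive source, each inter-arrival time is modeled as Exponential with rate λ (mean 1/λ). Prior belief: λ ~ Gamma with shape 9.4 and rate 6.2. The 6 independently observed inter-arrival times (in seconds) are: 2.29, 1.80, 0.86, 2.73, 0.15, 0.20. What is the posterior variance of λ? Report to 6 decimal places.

With a Gamma(shape α, rate β) prior on the exponential rate λ, the posterior after n observations with total T = Σxᵢ is Gamma(α+n, β+T).
Sum of observations T = 8.03 seconds; n = 6.
Posterior: Gamma(9.4+6, 6.2+8.03) = Gamma(15.4, 14.23).
Var = α/β² = 0.076052.

0.076052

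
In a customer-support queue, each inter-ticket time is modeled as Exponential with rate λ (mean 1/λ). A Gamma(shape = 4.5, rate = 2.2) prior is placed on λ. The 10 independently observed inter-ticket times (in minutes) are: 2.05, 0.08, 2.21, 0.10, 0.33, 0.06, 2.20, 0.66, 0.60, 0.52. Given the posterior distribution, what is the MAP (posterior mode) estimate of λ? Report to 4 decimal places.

1.2262

With a Gamma(shape α, rate β) prior on the exponential rate λ, the posterior after n observations with total T = Σxᵢ is Gamma(α+n, β+T).
Sum of observations T = 8.81 minutes; n = 10.
Posterior: Gamma(4.5+10, 2.2+8.81) = Gamma(14.5, 11.01).
Mode = (α−1)/β = 1.2262.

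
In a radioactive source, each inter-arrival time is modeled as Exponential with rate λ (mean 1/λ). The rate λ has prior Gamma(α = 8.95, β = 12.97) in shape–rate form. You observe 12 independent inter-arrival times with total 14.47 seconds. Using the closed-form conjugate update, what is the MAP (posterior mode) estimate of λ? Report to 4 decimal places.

With a Gamma(shape α, rate β) prior on the exponential rate λ, the posterior after n observations with total T = Σxᵢ is Gamma(α+n, β+T).
Posterior: Gamma(8.95+12, 12.97+14.47) = Gamma(20.95, 27.44).
Mode = (α−1)/β = 0.7270.

0.7270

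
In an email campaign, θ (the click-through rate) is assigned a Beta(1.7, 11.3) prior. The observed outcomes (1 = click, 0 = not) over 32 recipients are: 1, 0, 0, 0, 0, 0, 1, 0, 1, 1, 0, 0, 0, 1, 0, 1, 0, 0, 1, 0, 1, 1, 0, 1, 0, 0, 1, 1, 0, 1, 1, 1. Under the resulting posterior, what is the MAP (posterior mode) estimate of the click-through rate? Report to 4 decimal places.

0.3651

The Beta prior is conjugate to a Binomial/Bernoulli likelihood; the update adds successes to α and failures to β.
Posterior: Beta(α+k, β+n−k) = Beta(1.7+15, 11.3+17) = Beta(16.7, 28.3).
Mode of Beta(a,b) for a,b>1 is (a−1)/(a+b−2) = 15.7/43.0 = 0.3651.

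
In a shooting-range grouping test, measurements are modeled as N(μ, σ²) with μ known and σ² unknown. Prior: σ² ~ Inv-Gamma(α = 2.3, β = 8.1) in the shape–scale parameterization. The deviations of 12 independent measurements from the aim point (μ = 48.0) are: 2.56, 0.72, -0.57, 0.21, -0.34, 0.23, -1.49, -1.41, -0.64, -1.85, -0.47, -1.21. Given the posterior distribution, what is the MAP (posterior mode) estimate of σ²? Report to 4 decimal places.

With known mean μ and an Inverse-Gamma(α, β) prior on σ², the Normal likelihood is conjugate: posterior is Inv-Gamma(α + n/2, β + Σ(xᵢ−μ)²/2).
Σ(xᵢ−μ)² = (2.56)² + (0.72)² + (-0.57)² + (0.21)² + (-0.34)² + (0.23)² + (-1.49)² + (-1.41)² + (-0.64)² + (-1.85)² + (-0.47)² + (-1.21)² = 17.3348.
Posterior: Inv-Gamma(2.3 + 12/2, 8.1 + 17.3348/2) = Inv-Gamma(8.30, 16.76740).
Mode = β/(α+1) = 16.76740/9.30 = 1.8029.

1.8029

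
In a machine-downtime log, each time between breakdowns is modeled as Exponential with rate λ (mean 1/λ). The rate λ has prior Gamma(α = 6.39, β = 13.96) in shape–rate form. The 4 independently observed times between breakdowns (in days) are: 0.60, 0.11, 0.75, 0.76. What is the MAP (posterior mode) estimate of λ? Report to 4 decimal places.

With a Gamma(shape α, rate β) prior on the exponential rate λ, the posterior after n observations with total T = Σxᵢ is Gamma(α+n, β+T).
Sum of observations T = 2.22 days; n = 4.
Posterior: Gamma(6.39+4, 13.96+2.22) = Gamma(10.39, 16.18).
Mode = (α−1)/β = 0.5803.

0.5803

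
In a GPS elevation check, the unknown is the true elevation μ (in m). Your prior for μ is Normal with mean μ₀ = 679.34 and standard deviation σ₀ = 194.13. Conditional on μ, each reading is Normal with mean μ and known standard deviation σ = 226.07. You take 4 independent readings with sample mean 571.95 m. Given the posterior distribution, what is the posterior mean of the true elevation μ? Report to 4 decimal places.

599.1403

For Normal data with known variance σ², a Normal(μ₀, σ₀²) prior on μ is conjugate. Posterior precision = 1/σ₀² + n/σ²; posterior mean is the precision-weighted average of μ₀ and x̄.
n·x̄ = 4·571.95 = 2287.8.
σ₀² = 194.13² = 37686.4569, σ² = 226.07² = 51107.6449; σ² + n·σ₀² = 51107.6449 + 4·37686.4569 = 201853.4725.
Posterior mean = (μ₀/σ₀² + n·x̄/σ²)/(1/σ₀² + n/σ²) = (σ²·μ₀ + σ₀²·n·x̄)/(σ² + n·σ₀²) = (51107.6449·679.34 + 37686.4569·2287.8)/201853.4725 = 120938543.582186/201853.4725 = 599.1403.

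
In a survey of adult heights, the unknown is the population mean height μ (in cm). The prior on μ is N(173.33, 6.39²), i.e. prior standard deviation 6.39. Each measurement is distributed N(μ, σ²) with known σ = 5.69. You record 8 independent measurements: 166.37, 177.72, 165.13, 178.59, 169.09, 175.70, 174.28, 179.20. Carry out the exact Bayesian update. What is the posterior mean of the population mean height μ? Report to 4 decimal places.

173.2663

For Normal data with known variance σ², a Normal(μ₀, σ₀²) prior on μ is conjugate. Posterior precision = 1/σ₀² + n/σ²; posterior mean is the precision-weighted average of μ₀ and x̄.
Σxᵢ = 166.37 + 177.72 + 165.13 + 178.59 + 169.09 + 175.70 + 174.28 + 179.20 = 1386.08, so n·x̄ = 1386.08.
σ₀² = 6.39² = 40.8321, σ² = 5.69² = 32.3761; σ² + n·σ₀² = 32.3761 + 8·40.8321 = 359.0329.
Posterior mean = (μ₀/σ₀² + n·x̄/σ²)/(1/σ₀² + n/σ²) = (σ²·μ₀ + σ₀²·n·x̄)/(σ² + n·σ₀²) = (32.3761·173.33 + 40.8321·1386.08)/359.0329 = 62208.306581/359.0329 = 173.2663.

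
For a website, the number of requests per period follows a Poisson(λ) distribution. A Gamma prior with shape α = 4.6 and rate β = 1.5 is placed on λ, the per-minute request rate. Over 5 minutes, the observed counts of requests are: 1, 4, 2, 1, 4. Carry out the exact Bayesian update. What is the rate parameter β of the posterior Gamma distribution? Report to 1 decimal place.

With a Gamma(shape α, rate β) prior, the Poisson likelihood is conjugate: the posterior is Gamma(α + ΣXᵢ, β + n).
Sum of counts S = 12 over n = 5 minutes.
Posterior: Gamma(α+S, β+n) = Gamma(4.6+12, 1.5+5) = Gamma(16.6, 6.5).
Posterior β = 6.5.

6.5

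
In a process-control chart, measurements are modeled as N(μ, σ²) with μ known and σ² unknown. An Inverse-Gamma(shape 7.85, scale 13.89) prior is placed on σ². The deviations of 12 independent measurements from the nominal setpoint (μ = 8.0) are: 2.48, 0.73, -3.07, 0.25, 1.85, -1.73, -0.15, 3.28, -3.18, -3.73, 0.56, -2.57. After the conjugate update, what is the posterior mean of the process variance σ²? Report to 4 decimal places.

3.5833

With known mean μ and an Inverse-Gamma(α, β) prior on σ², the Normal likelihood is conjugate: posterior is Inv-Gamma(α + n/2, β + Σ(xᵢ−μ)²/2).
Σ(xᵢ−μ)² = (2.48)² + (0.73)² + (-3.07)² + (0.25)² + (1.85)² + (-1.73)² + (-0.15)² + (3.28)² + (-3.18)² + (-3.73)² + (0.56)² + (-2.57)² = 64.3108.
Posterior: Inv-Gamma(7.85 + 12/2, 13.89 + 64.3108/2) = Inv-Gamma(13.85, 46.04540).
E[σ²|data] = β/(α−1) = 46.04540/12.85 = 3.5833.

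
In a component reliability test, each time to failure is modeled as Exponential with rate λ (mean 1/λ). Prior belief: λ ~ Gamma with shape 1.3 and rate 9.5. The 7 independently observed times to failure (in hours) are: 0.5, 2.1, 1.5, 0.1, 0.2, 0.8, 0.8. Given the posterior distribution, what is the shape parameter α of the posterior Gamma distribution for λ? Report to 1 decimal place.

With a Gamma(shape α, rate β) prior on the exponential rate λ, the posterior after n observations with total T = Σxᵢ is Gamma(α+n, β+T).
Sum of observations T = 6.0 hours; n = 7.
Posterior: Gamma(1.3+7, 9.5+6.0) = Gamma(8.3, 15.5).
Posterior α = 8.3.

8.3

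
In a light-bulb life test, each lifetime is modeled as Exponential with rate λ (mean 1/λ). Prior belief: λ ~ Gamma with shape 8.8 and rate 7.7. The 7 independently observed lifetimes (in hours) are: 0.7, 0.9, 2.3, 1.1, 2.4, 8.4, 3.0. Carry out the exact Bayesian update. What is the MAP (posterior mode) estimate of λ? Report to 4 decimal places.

With a Gamma(shape α, rate β) prior on the exponential rate λ, the posterior after n observations with total T = Σxᵢ is Gamma(α+n, β+T).
Sum of observations T = 18.8 hours; n = 7.
Posterior: Gamma(8.8+7, 7.7+18.8) = Gamma(15.8, 26.5).
Mode = (α−1)/β = 0.5585.

0.5585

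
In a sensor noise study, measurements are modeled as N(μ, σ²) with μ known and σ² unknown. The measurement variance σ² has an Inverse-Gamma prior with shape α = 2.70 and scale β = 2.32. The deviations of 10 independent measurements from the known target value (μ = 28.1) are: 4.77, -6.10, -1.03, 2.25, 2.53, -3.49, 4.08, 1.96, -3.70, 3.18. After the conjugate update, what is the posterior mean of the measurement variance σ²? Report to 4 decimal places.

With known mean μ and an Inverse-Gamma(α, β) prior on σ², the Normal likelihood is conjugate: posterior is Inv-Gamma(α + n/2, β + Σ(xᵢ−μ)²/2).
Σ(xᵢ−μ)² = (4.77)² + (-6.10)² + (-1.03)² + (2.25)² + (2.53)² + (-3.49)² + (4.08)² + (1.96)² + (-3.70)² + (3.18)² = 128.9577.
Posterior: Inv-Gamma(2.70 + 10/2, 2.32 + 128.9577/2) = Inv-Gamma(7.70, 66.79885).
E[σ²|data] = β/(α−1) = 66.79885/6.70 = 9.9700.

9.9700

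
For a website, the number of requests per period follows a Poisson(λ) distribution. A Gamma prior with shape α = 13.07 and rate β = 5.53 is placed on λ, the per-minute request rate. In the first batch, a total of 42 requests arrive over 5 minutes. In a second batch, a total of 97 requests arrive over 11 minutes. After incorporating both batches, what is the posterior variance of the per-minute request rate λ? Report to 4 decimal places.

0.3281

With a Gamma(shape α, rate β) prior, the Poisson likelihood is conjugate: the posterior is Gamma(α + ΣXᵢ, β + n).
After batch 1: Gamma(α+S, β+n) = Gamma(13.07+42, 5.53+5) = Gamma(55.07, 10.53).
After batch 2: Gamma(α+S, β+n) = Gamma(55.07+97, 10.53+11) = Gamma(152.07, 21.53).
Var = α/β² = 152.07/21.53² = 0.3281.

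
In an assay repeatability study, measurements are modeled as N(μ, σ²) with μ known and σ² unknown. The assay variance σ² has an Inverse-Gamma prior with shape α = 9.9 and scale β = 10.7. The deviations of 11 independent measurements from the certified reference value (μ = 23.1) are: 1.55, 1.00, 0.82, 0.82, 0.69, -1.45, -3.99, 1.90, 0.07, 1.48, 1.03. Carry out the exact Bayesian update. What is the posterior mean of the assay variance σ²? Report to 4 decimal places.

1.7886

With known mean μ and an Inverse-Gamma(α, β) prior on σ², the Normal likelihood is conjugate: posterior is Inv-Gamma(α + n/2, β + Σ(xᵢ−μ)²/2).
Σ(xᵢ−μ)² = (1.55)² + (1.00)² + (0.82)² + (0.82)² + (0.69)² + (-1.45)² + (-3.99)² + (1.90)² + (0.07)² + (1.48)² + (1.03)² = 30.1122.
Posterior: Inv-Gamma(9.9 + 11/2, 10.7 + 30.1122/2) = Inv-Gamma(15.40, 25.75610).
E[σ²|data] = β/(α−1) = 25.75610/14.40 = 1.7886.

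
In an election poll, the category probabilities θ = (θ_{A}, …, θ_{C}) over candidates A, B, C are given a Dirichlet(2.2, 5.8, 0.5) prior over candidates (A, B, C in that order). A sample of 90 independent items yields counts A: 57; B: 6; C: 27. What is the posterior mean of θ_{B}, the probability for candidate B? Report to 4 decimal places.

The Dirichlet prior is conjugate to the Multinomial likelihood: each posterior αⱼ = prior αⱼ + observed count nⱼ.
Posterior concentration: (59.2, 11.8, 27.5), total = 98.5.
E[θ_{B}|data] = α_{B}/Σα = 11.8/98.5 = 0.1198.

0.1198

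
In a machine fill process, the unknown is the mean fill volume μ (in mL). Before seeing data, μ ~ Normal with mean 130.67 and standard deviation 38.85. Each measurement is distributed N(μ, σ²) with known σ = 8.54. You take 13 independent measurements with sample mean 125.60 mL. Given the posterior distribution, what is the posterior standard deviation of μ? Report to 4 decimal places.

2.3642

For Normal data with known variance σ², a Normal(μ₀, σ₀²) prior on μ is conjugate. Posterior precision = 1/σ₀² + n/σ²; posterior mean is the precision-weighted average of μ₀ and x̄.
σ₀² = 38.85² = 1509.3225, σ² = 8.54² = 72.9316; σ² + n·σ₀² = 72.9316 + 13·1509.3225 = 19694.1241.
Posterior precision = 1/σ₀² + n/σ² = 1/1509.3225 + 13/72.9316 = (σ² + n·σ₀²)/(σ₀²σ²) = 19694.1241/(1509.3225·72.9316); posterior variance σₙ² = σ₀²σ²/(σ² + n·σ₀²) = 1509.3225·72.9316/19694.1241 = 5.589348.
Posterior SD = √σₙ² = √(1509.3225·72.9316/19694.1241) = 2.3642.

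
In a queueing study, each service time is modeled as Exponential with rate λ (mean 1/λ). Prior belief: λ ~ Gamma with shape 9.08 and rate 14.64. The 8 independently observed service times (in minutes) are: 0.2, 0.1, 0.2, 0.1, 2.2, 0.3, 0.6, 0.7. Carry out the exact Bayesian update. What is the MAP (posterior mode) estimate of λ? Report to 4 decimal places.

0.8445

With a Gamma(shape α, rate β) prior on the exponential rate λ, the posterior after n observations with total T = Σxᵢ is Gamma(α+n, β+T).
Sum of observations T = 4.4 minutes; n = 8.
Posterior: Gamma(9.08+8, 14.64+4.4) = Gamma(17.08, 19.04).
Mode = (α−1)/β = 0.8445.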